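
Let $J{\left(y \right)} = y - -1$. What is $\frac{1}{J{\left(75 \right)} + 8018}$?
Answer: $\frac{1}{8094} \approx 0.00012355$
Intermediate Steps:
$J{\left(y \right)} = 1 + y$ ($J{\left(y \right)} = y + 1 = 1 + y$)
$\frac{1}{J{\left(75 \right)} + 8018} = \frac{1}{\left(1 + 75\right) + 8018} = \frac{1}{76 + 8018} = \frac{1}{8094}$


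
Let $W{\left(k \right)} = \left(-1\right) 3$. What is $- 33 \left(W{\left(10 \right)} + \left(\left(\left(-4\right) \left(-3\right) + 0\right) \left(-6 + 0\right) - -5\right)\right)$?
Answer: $2310$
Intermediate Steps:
$W{\left(k \right)} = -3$
$- 33 \left(W{\left(10 \right)} + \left(\left(\left(-4\right) \left(-3\right) + 0\right) \left(-6 + 0\right) - -5\right)\right) = - 33 \left(-3 + \left(\left(\left(-4\right) \left(-3\right) + 0\right) \left(-6 + 0\right) - -5\right)\right) = - 33 \left(-3 + \left(\left(12 + 0\right) \left(-6\right) + 5\right)\right) = - 33 \left(-3 + \left(12 \left(-6\right) + 5\right)\right) = - 33 \left(-3 + \left(-72 + 5\right)\right) = - 33 \left(-3 - 67\right) = \left(-33\right) \left(-70\right) = 2310$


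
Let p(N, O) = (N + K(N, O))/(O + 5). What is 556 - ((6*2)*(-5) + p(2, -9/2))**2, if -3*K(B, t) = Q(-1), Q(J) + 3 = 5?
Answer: -24580/9 ≈ -2731.1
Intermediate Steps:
Q(J) = 2 (Q(J) = -3 + 5 = 2)
K(B, t) = -2/3 (K(B, t) = -1/3*2 = -2/3)
p(N, O) = (-2/3 + N)/(5 + O) (p(N, O) = (N - 2/3)/(O + 5) = (-2/3 + N)/(5 + O))
556 - ((6*2)*(-5) + p(2, -9/2))**2 = 556 - ((6*2)*(-5) + (-2/3 + 2)/(5 - 9/2))**2 = 556 - (12*(-5) + (4/3)/(5 - 9*1/2))**2 = 556 - (-60 + (4/3)/(5 - 9/2))**2 = 556 - (-60 + (4/3)/(1/2))**2 = 556 - (-60 + 2*(4/3))**2 = 556 - (-60 + 8/3)**2 = 556 - (-172/3)**2 = 556 - 1*29584/9 = 556 - 29584/9 = -24580/9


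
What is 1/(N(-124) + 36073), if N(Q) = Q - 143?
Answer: 1/35806 ≈ 2.7928e-5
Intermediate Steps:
N(Q) = -143 + Q
1/(N(-124) + 36073) = 1/((-143 - 124) + 36073) = 1/(-267 + 36073) = 1/35806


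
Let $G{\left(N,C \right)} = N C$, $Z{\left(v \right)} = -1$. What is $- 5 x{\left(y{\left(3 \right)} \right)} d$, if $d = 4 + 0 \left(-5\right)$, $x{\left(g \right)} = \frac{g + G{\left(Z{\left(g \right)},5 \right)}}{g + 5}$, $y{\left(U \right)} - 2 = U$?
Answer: $0$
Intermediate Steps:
$y{\left(U \right)} = 2 + U$
$G{\left(N,C \right)} = C N$
$x{\left(g \right)} = \frac{-5 + g}{5 + g}$ ($x{\left(g \right)} = \frac{g + 5 \left(-1\right)}{g + 5} = \frac{g - 5}{5 + g} = \frac{-5 + g}{5 + g}$)
$d = 4$ ($d = 4 + 0 = 4$)
$- 5 x{\left(y{\left(3 \right)} \right)} d = - 5 \frac{-5 + \left(2 + 3\right)}{5 + \left(2 + 3\right)} 4 = - 5 \frac{-5 + 5}{5 + 5} \cdot 4 = - 5 \cdot \frac{1}{10} \cdot 0 \cdot 4 = \left(-5\right) 0 \cdot 4 = 0 \cdot 4 = 0$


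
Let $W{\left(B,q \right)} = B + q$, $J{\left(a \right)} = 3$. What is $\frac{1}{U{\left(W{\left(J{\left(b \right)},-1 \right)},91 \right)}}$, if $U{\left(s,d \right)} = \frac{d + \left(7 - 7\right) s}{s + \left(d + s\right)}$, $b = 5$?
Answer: $\frac{95}{91} \approx 1.044$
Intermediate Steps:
$U{\left(s,d \right)} = \frac{d}{d + 2 s}$ ($U{\left(s,d \right)} = \frac{d + 0 s}{d + 2 s} = \frac{d + 0}{d + 2 s} = \frac{d}{d + 2 s}$)
$\frac{1}{U{\left(W{\left(J{\left(b \right)},-1 \right)},91 \right)}} = \frac{1}{91 \frac{1}{91 + 2 \left(3 - 1\right)}} = \frac{1}{91 \frac{1}{91 + 2 \cdot 2}} = \frac{1}{91 \frac{1}{91 + 4}} = \frac{1}{91 \cdot \frac{1}{95}} = \frac{1}{\frac{91}{95}} = \frac{95}{91}$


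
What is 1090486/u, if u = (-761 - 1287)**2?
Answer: 545243/2097152 ≈ 0.25999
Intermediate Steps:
u = 4194304 (u = (-2048)**2 = 4194304)
1090486/u = 1090486/4194304 = 1090486*(1/4194304) = 545243/2097152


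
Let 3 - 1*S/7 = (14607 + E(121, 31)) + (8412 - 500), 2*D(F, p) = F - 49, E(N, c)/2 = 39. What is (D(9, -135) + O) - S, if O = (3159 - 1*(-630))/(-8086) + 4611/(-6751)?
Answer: 8632466948783/54588586 ≈ 1.5814e+5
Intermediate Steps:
E(N, c) = 78 (E(N, c) = 2*39 = 78)
D(F, p) = -49/2 + F/2 (D(F, p) = (F - 49)/2 = (-49 + F)/2 = -49/2 + F/2)
O = -62864085/54588586 (O = (3159 + 630)*(-1/8086) + 4611*(-1/6751) = 3789*(-1/8086) - 4611/6751 = -3789/8086 - 4611/6751 = -62864085/54588586 ≈ -1.1516)
S = -158158 (S = 21 - 7*((14607 + 78) + (8412 - 500)) = 21 - 7*(14685 + 7912) = 21 - 7*22597 = 21 - 158179 = -158158)
(D(9, -135) + O) - S = ((-49/2 + (1/2)*9) - 62864085/54588586) - 1*(-158158) = ((-49/2 + 9/2) - 62864085/54588586) + 158158 = (-20 - 62864085/54588586) + 158158 = -1154635805/54588586 + 158158 = 8632466948783/54588586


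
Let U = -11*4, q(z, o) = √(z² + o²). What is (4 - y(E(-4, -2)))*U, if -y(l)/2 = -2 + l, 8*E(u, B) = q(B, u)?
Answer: -22*√5 ≈ -49.193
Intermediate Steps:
q(z, o) = √(o² + z²)
E(u, B) = √(B² + u²)/8 (E(u, B) = √(u² + B²)/8 = √(B² + u²)/8)
y(l) = 4 - 2*l (y(l) = -2*(-2 + l) = 4 - 2*l)
U = -44
(4 - y(E(-4, -2)))*U = (4 - (4 - √((-2)² + (-4)²)/4))*(-44) = (4 - (4 - √(4 + 16)/4))*(-44) = (4 - (4 - √20/4))*(-44) = (4 - (4 - 2*√5/4))*(-44) = (4 - (4 - √5/2))*(-44) = (4 + (-4 + √5/2))*(-44) = (√5/2)*(-44) = -22*√5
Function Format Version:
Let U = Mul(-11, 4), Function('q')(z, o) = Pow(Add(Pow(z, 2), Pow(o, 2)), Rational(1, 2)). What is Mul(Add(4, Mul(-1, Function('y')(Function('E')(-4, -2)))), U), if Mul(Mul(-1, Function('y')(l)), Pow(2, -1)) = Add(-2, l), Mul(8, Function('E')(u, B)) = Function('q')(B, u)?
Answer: Mul(-22, Pow(5, Rational(1, 2))) ≈ -49.193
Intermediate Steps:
Function('q')(z, o) = Pow(Add(Pow(o, 2), Pow(z, 2)), Rational(1, 2))
Function('E')(u, B) = Mul(Rational(1, 8), Pow(Add(Pow(B, 2), Pow(u, 2)), Rational(1, 2))) (Function('E')(u, B) = Mul(Rational(1, 8), Pow(Add(Pow(u, 2), Pow(B, 2)), Rational(1, 2))) = Mul(Rational(1, 8), Pow(Add(Pow(B, 2), Pow(u, 2)), Rational(1, 2))))
Function('y')(l) = Add(4, Mul(-2, l)) (Function('y')(l) = Mul(-2, Add(-2, l)) = Add(4, Mul(-2, l)))
U = -44
Mul(Add(4, Mul(-1, Function('y')(Function('E')(-4, -2)))), U) = Mul(Add(4, Mul(-1, Add(4, Mul(-2, Mul(Rational(1, 8), Pow(Add(Pow(-2, 2), Pow(-4, 2)), Rational(1, 2))))))), -44) = Mul(Add(4, Mul(-1, Add(4, Mul(-2, Mul(Rational(1, 8), Pow(Add(4, 16), Rational(1, 2))))))), -44) = Mul(Add(4, Mul(-1, Add(4, Mul(-2, Mul(Rational(1, 8), Pow(20, Rational(1, 2))))))), -44) = Mul(Add(4, Mul(-1, Add(4, Mul(-2, Mul(Rational(1, 8), Mul(2, Pow(5, Rational(1, 2)))))))), -44) = Mul(Add(4, Mul(-1, Add(4, Mul(-2, Mul(Rational(1, 4), Pow(5, Rational(1, 2))))))), -44) = Mul(Add(4, Mul(-1, Add(4, Mul(Rational(-1, 2), Pow(5, Rational(1, 2)))))), -44) = Mul(Add(4, Add(-4, Mul(Rational(1, 2), Pow(5, Rational(1, 2))))), -44) = Mul(Mul(Rational(1, 2), Pow(5, Rational(1, 2))), -44) = Mul(-22, Pow(5, Rational(1, 2)))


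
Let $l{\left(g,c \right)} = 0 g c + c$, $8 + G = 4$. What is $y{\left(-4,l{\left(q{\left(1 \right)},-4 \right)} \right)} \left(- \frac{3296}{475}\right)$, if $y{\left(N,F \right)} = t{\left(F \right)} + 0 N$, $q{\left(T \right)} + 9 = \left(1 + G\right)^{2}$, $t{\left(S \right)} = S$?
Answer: $\frac{13184}{475} \approx 27.756$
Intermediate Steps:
$G = -4$ ($G = -8 + 4 = -4$)
$q{\left(T \right)} = 0$ ($q{\left(T \right)} = -9 + \left(1 - 4\right)^{2} = -9 + \left(-3\right)^{2} = -9 + 9 = 0$)
$l{\left(g,c \right)} = c$ ($l{\left(g,c \right)} = 0 c + c = 0 + c = c$)
$y{\left(N,F \right)} = F$ ($y{\left(N,F \right)} = F + 0 N = F + 0 = F$)
$y{\left(-4,l{\left(q{\left(1 \right)},-4 \right)} \right)} \left(- \frac{3296}{475}\right) = - 4 \left(- \frac{3296}{475}\right) = - 4 \left(\left(-3296\right) \frac{1}{475}\right) = \left(-4\right) \left(- \frac{3296}{475}\right) = \frac{13184}{475}$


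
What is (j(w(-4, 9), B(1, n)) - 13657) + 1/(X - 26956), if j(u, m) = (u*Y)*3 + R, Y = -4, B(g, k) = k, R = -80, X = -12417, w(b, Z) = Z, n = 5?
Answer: -545119186/39373 ≈ -13845.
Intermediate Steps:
j(u, m) = -80 - 12*u (j(u, m) = (u*(-4))*3 - 80 = -4*u*3 - 80 = -12*u - 80 = -80 - 12*u)
(j(w(-4, 9), B(1, n)) - 13657) + 1/(X - 26956) = ((-80 - 12*9) - 13657) + 1/(-12417 - 26956) = ((-80 - 108) - 13657) + 1/(-39373) = (-188 - 13657) - 1/39373 = -13845 - 1/39373 = -545119186/39373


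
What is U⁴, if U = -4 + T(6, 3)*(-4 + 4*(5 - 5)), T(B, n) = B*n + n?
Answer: 59969536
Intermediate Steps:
T(B, n) = n + B*n
U = -88 (U = -4 + (3*(1 + 6))*(-4 + 4*(5 - 5)) = -4 + (3*7)*(-4 + 4*0) = -4 + 21*(-4 + 0) = -4 + 21*(-4) = -4 - 84 = -88)
U⁴ = (-88)⁴ = 59969536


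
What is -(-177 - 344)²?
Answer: -271441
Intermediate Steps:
-(-177 - 344)² = -1*(-521)² = -1*271441 = -271441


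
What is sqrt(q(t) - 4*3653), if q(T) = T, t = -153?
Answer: I*sqrt(14765) ≈ 121.51*I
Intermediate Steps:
sqrt(q(t) - 4*3653) = sqrt(-153 - 4*3653) = sqrt(-153 - 14612) = sqrt(-14765) = I*sqrt(14765)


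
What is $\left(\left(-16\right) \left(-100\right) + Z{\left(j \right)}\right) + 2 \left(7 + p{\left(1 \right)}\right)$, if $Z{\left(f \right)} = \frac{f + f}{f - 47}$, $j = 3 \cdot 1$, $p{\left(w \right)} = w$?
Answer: $\frac{35549}{22} \approx 1615.9$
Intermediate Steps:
$j = 3$
$Z{\left(f \right)} = \frac{2 f}{-47 + f}$
$\left(\left(-16\right) \left(-100\right) + Z{\left(j \right)}\right) + 2 \left(7 + p{\left(1 \right)}\right) = \left(\left(-16\right) \left(-100\right) + 2 \cdot 3 \frac{1}{-47 + 3}\right) + 2 \left(7 + 1\right) = \left(1600 + 2 \cdot 3 \frac{1}{-44}\right) + 2 \cdot 8 = \left(1600 + 2 \cdot 3 \left(- \frac{1}{44}\right)\right) + 16 = \left(1600 - \frac{3}{22}\right) + 16 = \frac{35197}{22} + 16 = \frac{35549}{22}$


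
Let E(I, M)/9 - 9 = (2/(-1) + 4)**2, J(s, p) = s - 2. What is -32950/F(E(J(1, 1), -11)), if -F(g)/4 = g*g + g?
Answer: 16475/27612 ≈ 0.59666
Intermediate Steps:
J(s, p) = -2 + s
E(I, M) = 117 (E(I, M) = 81 + 9*(2/(-1) + 4)**2 = 81 + 9*(2*(-1) + 4)**2 = 81 + 9*(-2 + 4)**2 = 81 + 9*2**2 = 81 + 9*4 = 81 + 36 = 117)
F(g) = -4*g - 4*g**2 (F(g) = -4*(g*g + g) = -4*(g**2 + g) = -4*(g + g**2) = -4*g - 4*g**2)
-32950/F(E(J(1, 1), -11)) = -32950*(-1/(468*(1 + 117))) = -32950/((-4*117*118)) = -32950/(-55224) = -32950*(-1/55224) = 16475/27612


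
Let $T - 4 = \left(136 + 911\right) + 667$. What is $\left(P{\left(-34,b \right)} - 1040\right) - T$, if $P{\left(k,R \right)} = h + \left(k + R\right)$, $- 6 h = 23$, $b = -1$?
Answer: $- \frac{16781}{6} \approx -2796.8$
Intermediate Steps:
$T = 1718$ ($T = 4 + \left(\left(136 + 911\right) + 667\right) = 4 + \left(1047 + 667\right) = 4 + 1714 = 1718$)
$h = - \frac{23}{6}$ ($h = \left(- \frac{1}{6}\right) 23 = - \frac{23}{6} \approx -3.8333$)
$P{\left(k,R \right)} = - \frac{23}{6} + R + k$ ($P{\left(k,R \right)} = - \frac{23}{6} + \left(k + R\right) = - \frac{23}{6} + \left(R + k\right) = - \frac{23}{6} + R + k$)
$\left(P{\left(-34,b \right)} - 1040\right) - T = \left(\left(- \frac{23}{6} - 1 - 34\right) - 1040\right) - 1718 = \left(- \frac{233}{6} - 1040\right) - 1718 = - \frac{6473}{6} - 1718 = - \frac{16781}{6}$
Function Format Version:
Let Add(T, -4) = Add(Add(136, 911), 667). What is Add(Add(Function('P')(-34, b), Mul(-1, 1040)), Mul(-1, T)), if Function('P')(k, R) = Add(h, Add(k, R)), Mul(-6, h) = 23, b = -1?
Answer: Rational(-16781, 6) ≈ -2796.8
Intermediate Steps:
T = 1718 (T = Add(4, Add(Add(136, 911), 667)) = Add(4, Add(1047, 667)) = Add(4, 1714) = 1718)
h = Rational(-23, 6) (h = Mul(Rational(-1, 6), 23) = Rational(-23, 6) ≈ -3.8333)
Function('P')(k, R) = Add(Rational(-23, 6), R, k) (Function('P')(k, R) = Add(Rational(-23, 6), Add(k, R)) = Add(Rational(-23, 6), Add(R, k)) = Add(Rational(-23, 6), R, k))
Add(Add(Function('P')(-34, b), Mul(-1, 1040)), Mul(-1, T)) = Add(Add(Add(Rational(-23, 6), -1, -34), Mul(-1, 1040)), Mul(-1, 1718)) = Add(Add(Rational(-233, 6), -1040), -1718) = Add(Rational(-6473, 6), -1718) = Rational(-16781, 6)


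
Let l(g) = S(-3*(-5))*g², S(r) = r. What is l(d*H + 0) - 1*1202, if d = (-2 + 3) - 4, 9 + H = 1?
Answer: 7438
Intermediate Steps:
H = -8 (H = -9 + 1 = -8)
d = -3 (d = 1 - 4 = -3)
l(g) = 15*g² (l(g) = (-3*(-5))*g² = 15*g²)
l(d*H + 0) - 1*1202 = 15*(-3*(-8) + 0)² - 1*1202 = 15*(24 + 0)² - 1202 = 15*24² - 1202 = 15*576 - 1202 = 8640 - 1202 = 7438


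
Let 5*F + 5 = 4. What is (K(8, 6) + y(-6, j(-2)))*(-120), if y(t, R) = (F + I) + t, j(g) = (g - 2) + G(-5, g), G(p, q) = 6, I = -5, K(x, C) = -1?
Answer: 1464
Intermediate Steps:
F = -1/5 (F = -1 + (1/5)*4 = -1 + 4/5 = -1/5 ≈ -0.20000)
j(g) = 4 + g (j(g) = (g - 2) + 6 = (-2 + g) + 6 = 4 + g)
y(t, R) = -26/5 + t (y(t, R) = (-1/5 - 5) + t = -26/5 + t)
(K(8, 6) + y(-6, j(-2)))*(-120) = (-1 + (-26/5 - 6))*(-120) = (-1 - 56/5)*(-120) = -61/5*(-120) = 1464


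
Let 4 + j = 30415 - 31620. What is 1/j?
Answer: -1/1209 ≈ -0.00082713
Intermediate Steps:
j = -1209 (j = -4 + (30415 - 31620) = -4 - 1205 = -1209)
1/j = 1/(-1209) = -1/1209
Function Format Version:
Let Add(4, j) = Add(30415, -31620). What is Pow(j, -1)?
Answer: Rational(-1, 1209) ≈ -0.00082713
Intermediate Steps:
j = -1209 (j = Add(-4, Add(30415, -31620)) = Add(-4, -1205) = -1209)
Pow(j, -1) = Pow(-1209, -1) = Rational(-1, 1209)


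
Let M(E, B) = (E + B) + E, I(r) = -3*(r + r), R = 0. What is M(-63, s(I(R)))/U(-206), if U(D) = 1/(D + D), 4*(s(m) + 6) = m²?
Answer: 54384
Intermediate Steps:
I(r) = -6*r
s(m) = -6 + m²/4
M(E, B) = B + 2*E (M(E, B) = (B + E) + E = B + 2*E)
U(D) = 1/(2*D)
M(-63, s(I(R)))/U(-206) = ((-6 + (-6*0)²/4) + 2*(-63))/(((½)/(-206))) = ((-6 + (¼)*0²) - 126)/(((½)*(-1/206))) = ((-6 + (¼)*0) - 126)/(-1/412) = ((-6 + 0) - 126)*(-412) = (-6 - 126)*(-412) = -132*(-412) = 54384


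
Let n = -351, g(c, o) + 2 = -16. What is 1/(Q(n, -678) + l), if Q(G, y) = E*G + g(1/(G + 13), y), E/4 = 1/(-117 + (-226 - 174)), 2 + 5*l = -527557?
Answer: -2585/272787513 ≈ -9.4762e-6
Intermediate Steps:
l = -527559/5 (l = -2/5 + (1/5)*(-527557) = -2/5 - 527557/5 = -527559/5 ≈ -1.0551e+5)
g(c, o) = -18 (g(c, o) = -2 - 16 = -18)
E = -4/517 (E = 4/(-117 + (-226 - 174)) = 4/(-117 - 400) = 4/(-517) = 4*(-1/517) = -4/517 ≈ -0.0077369)
Q(G, y) = -18 - 4*G/517 (Q(G, y) = -4*G/517 - 18 = -18 - 4*G/517)
1/(Q(n, -678) + l) = 1/((-18 - 4/517*(-351)) - 527559/5) = 1/((-18 + 1404/517) - 527559/5) = 1/(-7902/517 - 527559/5) = 1/(-272787513/2585) = -2585/272787513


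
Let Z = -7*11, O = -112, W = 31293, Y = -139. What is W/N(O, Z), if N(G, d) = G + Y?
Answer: -31293/251 ≈ -124.67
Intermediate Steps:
Z = -77
N(G, d) = -139 + G (N(G, d) = G - 139 = -139 + G)
W/N(O, Z) = 31293/(-139 - 112) = 31293/(-251) = 31293*(-1/251) = -31293/251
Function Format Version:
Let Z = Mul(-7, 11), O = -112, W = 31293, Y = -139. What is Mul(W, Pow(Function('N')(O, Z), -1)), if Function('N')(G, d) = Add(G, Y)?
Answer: Rational(-31293, 251) ≈ -124.67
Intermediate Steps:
Z = -77
Function('N')(G, d) = Add(-139, G) (Function('N')(G, d) = Add(G, -139) = Add(-139, G))
Mul(W, Pow(Function('N')(O, Z), -1)) = Mul(31293, Pow(Add(-139, -112), -1)) = Mul(31293, Pow(-251, -1)) = Mul(31293, Rational(-1, 251)) = Rational(-31293, 251)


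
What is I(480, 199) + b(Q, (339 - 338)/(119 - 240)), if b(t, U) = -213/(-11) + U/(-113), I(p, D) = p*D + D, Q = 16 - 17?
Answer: 1309030647/13673 ≈ 95738.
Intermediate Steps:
Q = -1
I(p, D) = D + D*p (I(p, D) = D*p + D = D + D*p)
b(t, U) = 213/11 - U/113 (b(t, U) = -213*(-1/11) + U*(-1/113) = 213/11 - U/113)
I(480, 199) + b(Q, (339 - 338)/(119 - 240)) = 199*(1 + 480) + (213/11 - (339 - 338)/(113*(119 - 240))) = 199*481 + (213/11 - 1/(113*(-121))) = 95719 + (213/11 - (-1)/(113*121)) = 95719 + (213/11 - 1/113*(-1/121)) = 95719 + (213/11 + 1/13673) = 95719 + 264760/13673 = 1309030647/13673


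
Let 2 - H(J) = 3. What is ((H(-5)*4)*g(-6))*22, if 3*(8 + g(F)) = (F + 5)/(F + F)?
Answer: 6314/9 ≈ 701.56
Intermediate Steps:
H(J) = -1 (H(J) = 2 - 1*3 = 2 - 3 = -1)
g(F) = -8 + (5 + F)/(6*F) (g(F) = -8 + ((F + 5)/(F + F))/3 = -8 + ((5 + F)/((2*F)))/3 = -8 + ((5 + F)*(1/(2*F)))/3 = -8 + ((5 + F)/(2*F))/3 = -8 + (5 + F)/(6*F))
((H(-5)*4)*g(-6))*22 = ((-1*4)*((⅙)*(5 - 47*(-6))/(-6)))*22 = -2*(-1)*(5 + 282)/(3*6)*22 = -2*(-1)*287/(3*6)*22 = -4*(-287/36)*22 = (287/9)*22 = 6314/9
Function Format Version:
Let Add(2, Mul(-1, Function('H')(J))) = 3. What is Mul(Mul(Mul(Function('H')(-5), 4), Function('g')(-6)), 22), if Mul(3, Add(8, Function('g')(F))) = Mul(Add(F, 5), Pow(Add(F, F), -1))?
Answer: Rational(6314, 9) ≈ 701.56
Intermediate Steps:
Function('H')(J) = -1 (Function('H')(J) = Add(2, Mul(-1, 3)) = Add(2, -3) = -1)
Function('g')(F) = Add(-8, Mul(Rational(1, 6), Pow(F, -1), Add(5, F))) (Function('g')(F) = Add(-8, Mul(Rational(1, 3), Mul(Add(F, 5), Pow(Add(F, F), -1)))) = Add(-8, Mul(Rational(1, 3), Mul(Add(5, F), Pow(Mul(2, F), -1)))) = Add(-8, Mul(Rational(1, 3), Mul(Add(5, F), Mul(Rational(1, 2), Pow(F, -1))))) = Add(-8, Mul(Rational(1, 3), Mul(Rational(1, 2), Pow(F, -1), Add(5, F)))) = Add(-8, Mul(Rational(1, 6), Pow(F, -1), Add(5, F))))
Mul(Mul(Mul(Function('H')(-5), 4), Function('g')(-6)), 22) = Mul(Mul(Mul(-1, 4), Mul(Rational(1, 6), Pow(-6, -1), Add(5, Mul(-47, -6)))), 22) = Mul(Mul(-4, Mul(Rational(1, 6), Rational(-1, 6), Add(5, 282))), 22) = Mul(Mul(-4, Mul(Rational(1, 6), Rational(-1, 6), 287)), 22) = Mul(Mul(-4, Rational(-287, 36)), 22) = Mul(Rational(287, 9), 22) = Rational(6314, 9)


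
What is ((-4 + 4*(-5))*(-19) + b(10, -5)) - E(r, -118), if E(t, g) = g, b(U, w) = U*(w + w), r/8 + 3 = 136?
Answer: 474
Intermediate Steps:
r = 1064 (r = -24 + 8*136 = -24 + 1088 = 1064)
b(U, w) = 2*U*w (b(U, w) = U*(2*w) = 2*U*w)
((-4 + 4*(-5))*(-19) + b(10, -5)) - E(r, -118) = ((-4 + 4*(-5))*(-19) + 2*10*(-5)) - 1*(-118) = ((-4 - 20)*(-19) - 100) + 118 = (-24*(-19) - 100) + 118 = (456 - 100) + 118 = 356 + 118 = 474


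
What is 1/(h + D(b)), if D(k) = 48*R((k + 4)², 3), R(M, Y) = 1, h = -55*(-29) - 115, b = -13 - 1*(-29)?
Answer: 1/1528 ≈ 0.00065445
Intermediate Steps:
b = 16 (b = -13 + 29 = 16)
h = 1480 (h = 1595 - 115 = 1480)
D(k) = 48 (D(k) = 48*1 = 48)
1/(h + D(b)) = 1/(1480 + 48) = 1/1528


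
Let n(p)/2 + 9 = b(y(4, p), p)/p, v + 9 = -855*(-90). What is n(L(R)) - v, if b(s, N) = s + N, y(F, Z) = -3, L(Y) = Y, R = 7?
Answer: -538705/7 ≈ -76958.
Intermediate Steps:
v = 76941 (v = -9 - 855*(-90) = -9 + 76950 = 76941)
b(s, N) = N + s
n(p) = -18 + 2*(-3 + p)/p (n(p) = -18 + 2*((p - 3)/p) = -18 + 2*((-3 + p)/p) = -18 + 2*(-3 + p)/p)
n(L(R)) - v = (-16 - 6/7) - 1*76941 = (-16 - 6*1/7) - 76941 = (-16 - 6/7) - 76941 = -118/7 - 76941 = -538705/7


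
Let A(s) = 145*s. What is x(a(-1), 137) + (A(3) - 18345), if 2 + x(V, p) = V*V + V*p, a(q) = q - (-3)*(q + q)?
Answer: -18822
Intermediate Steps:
a(q) = 7*q (a(q) = q - (-3)*2*q = q - (-6)*q = q + 6*q = 7*q)
x(V, p) = -2 + V² + V*p (x(V, p) = -2 + (V*V + V*p) = -2 + (V² + V*p) = -2 + V² + V*p)
x(a(-1), 137) + (A(3) - 18345) = (-2 + (7*(-1))² + (7*(-1))*137) + (145*3 - 18345) = (-2 + (-7)² - 7*137) + (435 - 18345) = (-2 + 49 - 959) - 17910 = -912 - 17910 = -18822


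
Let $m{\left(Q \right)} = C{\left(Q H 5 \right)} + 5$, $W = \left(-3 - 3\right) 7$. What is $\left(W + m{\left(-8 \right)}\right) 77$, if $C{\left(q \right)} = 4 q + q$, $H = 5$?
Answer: $-79849$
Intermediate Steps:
$W = -42$ ($W = \left(-6\right) 7 = -42$)
$C{\left(q \right)} = 5 q$
$m{\left(Q \right)} = 5 + 125 Q$ ($m{\left(Q \right)} = 5 Q 5 \cdot 5 + 5 = 5 \cdot 5 Q 5 + 5 = 5 \cdot 25 Q + 5 = 125 Q + 5 = 5 + 125 Q$)
$\left(W + m{\left(-8 \right)}\right) 77 = \left(-42 + \left(5 + 125 \left(-8\right)\right)\right) 77 = \left(-42 + \left(5 - 1000\right)\right) 77 = \left(-42 - 995\right) 77 = \left(-1037\right) 77 = -79849$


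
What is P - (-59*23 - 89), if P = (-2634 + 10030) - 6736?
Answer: 2106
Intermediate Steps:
P = 660 (P = 7396 - 6736 = 660)
P - (-59*23 - 89) = 660 - (-59*23 - 89) = 660 - (-1357 - 89) = 660 - 1*(-1446) = 660 + 1446 = 2106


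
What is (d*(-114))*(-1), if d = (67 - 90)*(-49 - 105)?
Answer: 403788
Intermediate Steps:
d = 3542 (d = -23*(-154) = 3542)
(d*(-114))*(-1) = (3542*(-114))*(-1) = -403788*(-1) = 403788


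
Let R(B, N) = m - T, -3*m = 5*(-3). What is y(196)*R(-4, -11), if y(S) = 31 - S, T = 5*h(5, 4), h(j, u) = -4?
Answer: -4125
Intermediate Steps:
m = 5 (m = -5*(-3)/3 = -⅓*(-15) = 5)
T = -20 (T = 5*(-4) = -20)
R(B, N) = 25 (R(B, N) = 5 - 1*(-20) = 5 + 20 = 25)
y(196)*R(-4, -11) = (31 - 1*196)*25 = (31 - 196)*25 = -165*25 = -4125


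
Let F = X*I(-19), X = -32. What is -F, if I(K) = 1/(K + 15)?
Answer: -8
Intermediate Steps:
I(K) = 1/(15 + K)
F = 8 (F = -32/(15 - 19) = -32/(-4) = -32*(-1/4) = 8)
-F = -1*8 = -8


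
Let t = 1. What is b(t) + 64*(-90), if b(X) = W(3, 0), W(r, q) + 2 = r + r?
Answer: -5756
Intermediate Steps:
W(r, q) = -2 + 2*r (W(r, q) = -2 + (r + r) = -2 + 2*r)
b(X) = 4 (b(X) = -2 + 2*3 = -2 + 6 = 4)
b(t) + 64*(-90) = 4 + 64*(-90) = 4 - 5760 = -5756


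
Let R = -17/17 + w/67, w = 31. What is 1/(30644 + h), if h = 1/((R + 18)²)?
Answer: 1368900/41948576089 ≈ 3.2633e-5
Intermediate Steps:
R = -36/67 (R = -17/17 + 31/67 = -17*1/17 + 31*(1/67) = -1 + 31/67 = -36/67 ≈ -0.53731)
h = 4489/1368900 (h = 1/((-36/67 + 18)²) = 1/((1170/67)²) = 1/(1368900/4489) = 4489/1368900 ≈ 0.0032793)
1/(30644 + h) = 1/(30644 + 4489/1368900) = 1/(41948576089/1368900) = 1368900/41948576089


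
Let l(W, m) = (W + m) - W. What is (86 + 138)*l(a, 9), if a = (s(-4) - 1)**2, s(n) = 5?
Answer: 2016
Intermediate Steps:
a = 16 (a = (5 - 1)**2 = 4**2 = 16)
l(W, m) = m
(86 + 138)*l(a, 9) = (86 + 138)*9 = 224*9 = 2016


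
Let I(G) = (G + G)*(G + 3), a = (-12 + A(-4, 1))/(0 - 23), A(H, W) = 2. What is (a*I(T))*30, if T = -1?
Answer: -1200/23 ≈ -52.174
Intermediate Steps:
a = 10/23 (a = (-12 + 2)/(0 - 23) = -10/(-23) = -10*(-1/23) = 10/23 ≈ 0.43478)
I(G) = 2*G*(3 + G) (I(G) = (2*G)*(3 + G) = 2*G*(3 + G))
(a*I(T))*30 = (10*(2*(-1)*(3 - 1))/23)*30 = (10*(2*(-1)*2)/23)*30 = ((10/23)*(-4))*30 = -40/23*30 = -1200/23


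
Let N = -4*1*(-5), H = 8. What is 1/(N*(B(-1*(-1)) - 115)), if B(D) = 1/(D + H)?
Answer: -9/20680 ≈ -0.00043520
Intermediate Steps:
N = 20 (N = -4*(-5) = 20)
B(D) = 1/(8 + D) (B(D) = 1/(D + 8) = 1/(8 + D))
1/(N*(B(-1*(-1)) - 115)) = 1/(20*(1/(8 - 1*(-1)) - 115)) = 1/(20*(1/(8 + 1) - 115)) = 1/(20*(1/9 - 115)) = 1/(20*(⅑ - 115)) = 1/(20*(-1034/9)) = 1/(-20680/9) = -9/20680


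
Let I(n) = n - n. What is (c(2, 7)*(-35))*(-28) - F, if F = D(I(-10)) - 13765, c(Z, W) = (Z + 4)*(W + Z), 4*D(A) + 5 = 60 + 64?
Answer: 266621/4 ≈ 66655.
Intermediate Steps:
I(n) = 0
D(A) = 119/4 (D(A) = -5/4 + (60 + 64)/4 = -5/4 + (1/4)*124 = -5/4 + 31 = 119/4)
c(Z, W) = (4 + Z)*(W + Z)
F = -54941/4 (F = 119/4 - 13765 = -54941/4 ≈ -13735.)
(c(2, 7)*(-35))*(-28) - F = ((2**2 + 4*7 + 4*2 + 7*2)*(-35))*(-28) - 1*(-54941/4) = ((4 + 28 + 8 + 14)*(-35))*(-28) + 54941/4 = (54*(-35))*(-28) + 54941/4 = -1890*(-28) + 54941/4 = 52920 + 54941/4 = 266621/4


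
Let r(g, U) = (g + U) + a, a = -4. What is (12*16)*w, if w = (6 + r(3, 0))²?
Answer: 4800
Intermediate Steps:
r(g, U) = -4 + U + g (r(g, U) = (g + U) - 4 = (U + g) - 4 = -4 + U + g)
w = 25 (w = (6 + (-4 + 0 + 3))² = (6 - 1)² = 5² = 25)
(12*16)*w = (12*16)*25 = 192*25 = 4800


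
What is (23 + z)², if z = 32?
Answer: 3025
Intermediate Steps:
(23 + z)² = (23 + 32)² = 55² = 3025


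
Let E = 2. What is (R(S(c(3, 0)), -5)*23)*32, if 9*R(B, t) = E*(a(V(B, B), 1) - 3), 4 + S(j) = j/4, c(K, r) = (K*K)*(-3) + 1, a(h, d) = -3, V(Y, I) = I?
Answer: -2944/3 ≈ -981.33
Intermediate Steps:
c(K, r) = 1 - 3*K² (c(K, r) = K²*(-3) + 1 = -3*K² + 1 = 1 - 3*K²)
S(j) = -4 + j/4
R(B, t) = -4/3 (R(B, t) = (2*(-3 - 3))/9 = (2*(-6))/9 = (⅑)*(-12) = -4/3)
(R(S(c(3, 0)), -5)*23)*32 = -4/3*23*32 = -92/3*32 = -2944/3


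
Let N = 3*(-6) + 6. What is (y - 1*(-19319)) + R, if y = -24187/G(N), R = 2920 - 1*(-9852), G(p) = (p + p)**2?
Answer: 18460229/576 ≈ 32049.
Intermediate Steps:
N = -12 (N = -18 + 6 = -12)
G(p) = 4*p**2 (G(p) = (2*p)**2 = 4*p**2)
R = 12772 (R = 2920 + 9852 = 12772)
y = -24187/576 (y = -24187/(4*(-12)**2) = -24187/(4*144) = -24187/576 ≈ -41.991)
(y - 1*(-19319)) + R = (-24187/576 - 1*(-19319)) + 12772 = (-24187/576 + 19319) + 12772 = 11103557/576 + 12772 = 18460229/576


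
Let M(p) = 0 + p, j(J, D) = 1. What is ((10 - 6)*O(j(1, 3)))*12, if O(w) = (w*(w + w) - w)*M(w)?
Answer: 48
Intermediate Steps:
M(p) = p
O(w) = w*(-w + 2*w²) (O(w) = (w*(w + w) - w)*w = (w*(2*w) - w)*w = (2*w² - w)*w = (-w + 2*w²)*w = w*(-w + 2*w²))
((10 - 6)*O(j(1, 3)))*12 = ((10 - 6)*(1²*(-1 + 2*1)))*12 = (4*(1*(-1 + 2)))*12 = (4*(1*1))*12 = (4*1)*12 = 4*12 = 48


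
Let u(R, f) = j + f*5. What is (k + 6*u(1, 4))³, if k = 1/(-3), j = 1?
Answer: 53582633/27 ≈ 1.9845e+6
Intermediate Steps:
k = -⅓ (k = 1*(-⅓) = -⅓ ≈ -0.33333)
u(R, f) = 1 + 5*f (u(R, f) = 1 + f*5 = 1 + 5*f)
(k + 6*u(1, 4))³ = (-⅓ + 6*(1 + 5*4))³ = (-⅓ + 6*(1 + 20))³ = (-⅓ + 6*21)³ = (-⅓ + 126)³ = (377/3)³ = 53582633/27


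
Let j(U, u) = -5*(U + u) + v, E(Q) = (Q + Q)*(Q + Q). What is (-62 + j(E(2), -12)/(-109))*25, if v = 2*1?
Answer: -168500/109 ≈ -1545.9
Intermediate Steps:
v = 2
E(Q) = 4*Q² (E(Q) = (2*Q)*(2*Q) = 4*Q²)
j(U, u) = 2 - 5*U - 5*u (j(U, u) = -5*(U + u) + 2 = (-5*U - 5*u) + 2 = 2 - 5*U - 5*u)
(-62 + j(E(2), -12)/(-109))*25 = (-62 + (2 - 20*2² - 5*(-12))/(-109))*25 = (-62 + (2 - 20*4 + 60)*(-1/109))*25 = (-62 + (2 - 5*16 + 60)*(-1/109))*25 = (-62 + (2 - 80 + 60)*(-1/109))*25 = (-62 - 18*(-1/109))*25 = (-62 + 18/109)*25 = -6740/109*25 = -168500/109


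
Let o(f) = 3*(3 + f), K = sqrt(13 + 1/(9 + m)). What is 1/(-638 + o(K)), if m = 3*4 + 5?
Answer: -16354/10283615 - 3*sqrt(8814)/10283615 ≈ -0.0016177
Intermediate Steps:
m = 17 (m = 12 + 5 = 17)
K = sqrt(8814)/26 (K = sqrt(13 + 1/(9 + 17)) = sqrt(13 + 1/26) = sqrt(339/26) = sqrt(8814)/26 ≈ 3.6109)
o(f) = 9 + 3*f
1/(-638 + o(K)) = 1/(-638 + (9 + 3*(sqrt(8814)/26))) = 1/(-638 + (9 + 3*sqrt(8814)/26)) = 1/(-629 + 3*sqrt(8814)/26)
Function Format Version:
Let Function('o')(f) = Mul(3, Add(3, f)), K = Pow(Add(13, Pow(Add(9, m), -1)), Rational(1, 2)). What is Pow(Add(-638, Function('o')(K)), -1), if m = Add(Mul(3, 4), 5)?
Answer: Add(Rational(-16354, 10283615), Mul(Rational(-3, 10283615), Pow(8814, Rational(1, 2)))) ≈ -0.0016177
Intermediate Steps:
m = 17 (m = Add(12, 5) = 17)
K = Mul(Rational(1, 26), Pow(8814, Rational(1, 2))) (K = Pow(Add(13, Pow(Add(9, 17), -1)), Rational(1, 2)) = Pow(Add(13, Pow(26, -1)), Rational(1, 2)) = Pow(Add(13, Rational(1, 26)), Rational(1, 2)) = Pow(Rational(339, 26), Rational(1, 2)) = Mul(Rational(1, 26), Pow(8814, Rational(1, 2))) ≈ 3.6109)
Function('o')(f) = Add(9, Mul(3, f))
Pow(Add(-638, Function('o')(K)), -1) = Pow(Add(-638, Add(9, Mul(3, Mul(Rational(1, 26), Pow(8814, Rational(1, 2)))))), -1) = Pow(Add(-638, Add(9, Mul(Rational(3, 26), Pow(8814, Rational(1, 2))))), -1) = Pow(Add(-629, Mul(Rational(3, 26), Pow(8814, Rational(1, 2)))), -1)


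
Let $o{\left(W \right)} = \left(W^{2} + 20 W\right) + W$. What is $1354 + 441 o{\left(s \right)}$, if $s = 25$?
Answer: $508504$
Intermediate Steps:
$o{\left(W \right)} = W^{2} + 21 W$
$1354 + 441 o{\left(s \right)} = 1354 + 441 \cdot 25 \left(21 + 25\right) = 1354 + 441 \cdot 25 \cdot 46 = 1354 + 441 \cdot 1150 = 1354 + 507150 = 508504$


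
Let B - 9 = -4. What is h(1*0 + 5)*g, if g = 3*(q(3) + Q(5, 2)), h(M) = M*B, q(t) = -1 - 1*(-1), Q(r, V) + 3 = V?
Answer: -75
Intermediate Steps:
B = 5 (B = 9 - 4 = 5)
Q(r, V) = -3 + V
q(t) = 0 (q(t) = -1 + 1 = 0)
h(M) = 5*M (h(M) = M*5 = 5*M)
g = -3 (g = 3*(0 + (-3 + 2)) = 3*(0 - 1) = 3*(-1) = -3)
h(1*0 + 5)*g = (5*(1*0 + 5))*(-3) = (5*(0 + 5))*(-3) = (5*5)*(-3) = 25*(-3) = -75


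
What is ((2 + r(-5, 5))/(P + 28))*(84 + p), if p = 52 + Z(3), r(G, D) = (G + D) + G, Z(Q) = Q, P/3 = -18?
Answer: 417/26 ≈ 16.038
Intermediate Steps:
P = -54 (P = 3*(-18) = -54)
r(G, D) = D + 2*G (r(G, D) = (D + G) + G = D + 2*G)
p = 55 (p = 52 + 3 = 55)
((2 + r(-5, 5))/(P + 28))*(84 + p) = ((2 + (5 + 2*(-5)))/(-54 + 28))*(84 + 55) = ((2 + (5 - 10))/(-26))*139 = ((2 - 5)*(-1/26))*139 = -3*(-1/26)*139 = (3/26)*139 = 417/26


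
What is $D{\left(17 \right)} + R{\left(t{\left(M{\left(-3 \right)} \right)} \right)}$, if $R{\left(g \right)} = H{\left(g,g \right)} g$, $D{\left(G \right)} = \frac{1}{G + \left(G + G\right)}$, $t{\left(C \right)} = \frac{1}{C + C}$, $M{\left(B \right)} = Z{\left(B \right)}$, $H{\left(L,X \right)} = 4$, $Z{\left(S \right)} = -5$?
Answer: $- \frac{97}{255} \approx -0.38039$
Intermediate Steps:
$M{\left(B \right)} = -5$
$t{\left(C \right)} = \frac{1}{2 C}$
$D{\left(G \right)} = \frac{1}{3 G}$ ($D{\left(G \right)} = \frac{1}{G + 2 G} = \frac{1}{3 G}$)
$R{\left(g \right)} = 4 g$
$D{\left(17 \right)} + R{\left(t{\left(M{\left(-3 \right)} \right)} \right)} = \frac{1}{3 \cdot 17} + 4 \frac{1}{2 \left(-5\right)} = \frac{1}{3} \cdot \frac{1}{17} + 4 \cdot \frac{1}{2} \left(- \frac{1}{5}\right) = \frac{1}{51} + 4 \left(- \frac{1}{10}\right) = \frac{1}{51} - \frac{2}{5} = - \frac{97}{255}$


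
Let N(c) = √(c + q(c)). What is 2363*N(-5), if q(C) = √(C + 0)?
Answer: 2363*√(-5 + I*√5) ≈ 1154.3 + 5408.4*I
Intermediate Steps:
q(C) = √C
N(c) = √(c + √c)
2363*N(-5) = 2363*√(-5 + √(-5)) = 2363*√(-5 + I*√5)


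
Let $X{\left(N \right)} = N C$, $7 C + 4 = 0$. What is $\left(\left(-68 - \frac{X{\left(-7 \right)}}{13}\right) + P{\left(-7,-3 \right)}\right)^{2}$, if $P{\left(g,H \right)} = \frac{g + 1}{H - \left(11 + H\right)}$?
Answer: $\frac{93896100}{20449} \approx 4591.7$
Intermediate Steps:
$C = - \frac{4}{7}$ ($C = - \frac{4}{7} + \frac{1}{7} \cdot 0 = - \frac{4}{7} + 0 = - \frac{4}{7} \approx -0.57143$)
$X{\left(N \right)} = - \frac{4 N}{7}$ ($X{\left(N \right)} = N \left(- \frac{4}{7}\right) = - \frac{4 N}{7}$)
$P{\left(g,H \right)} = - \frac{1}{11} - \frac{g}{11}$ ($P{\left(g,H \right)} = \frac{1 + g}{-11} = \left(1 + g\right) \left(- \frac{1}{11}\right) = - \frac{1}{11} - \frac{g}{11}$)
$\left(\left(-68 - \frac{X{\left(-7 \right)}}{13}\right) + P{\left(-7,-3 \right)}\right)^{2} = \left(\left(-68 - \frac{\left(- \frac{4}{7}\right) \left(-7\right)}{13}\right) - - \frac{6}{11}\right)^{2} = \left(\left(-68 - 4 \cdot \frac{1}{13}\right) + \left(- \frac{1}{11} + \frac{7}{11}\right)\right)^{2} = \left(\left(-68 - \frac{4}{13}\right) + \frac{6}{11}\right)^{2} = \left(- \frac{888}{13} + \frac{6}{11}\right)^{2} = \left(- \frac{9690}{143}\right)^{2} = \frac{93896100}{20449}$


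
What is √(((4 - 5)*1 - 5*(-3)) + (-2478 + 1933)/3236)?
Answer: √36210031/1618 ≈ 3.7191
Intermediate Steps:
√(((4 - 5)*1 - 5*(-3)) + (-2478 + 1933)/3236) = √((-1*1 + 15) - 545*1/3236) = √((-1 + 15) - 545/3236) = √(14 - 545/3236) = √(44759/3236) = √36210031/1618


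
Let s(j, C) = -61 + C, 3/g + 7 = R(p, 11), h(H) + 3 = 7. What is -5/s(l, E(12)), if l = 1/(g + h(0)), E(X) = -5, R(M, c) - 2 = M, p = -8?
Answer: 5/66 ≈ 0.075758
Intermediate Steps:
h(H) = 4 (h(H) = -3 + 7 = 4)
R(M, c) = 2 + M
g = -3/13 (g = 3/(-7 + (2 - 8)) = 3/(-7 - 6) = 3/(-13) = 3*(-1/13) = -3/13 ≈ -0.23077)
l = 13/49 (l = 1/(-3/13 + 4) = 1/(49/13) = 13/49 ≈ 0.26531)
-5/s(l, E(12)) = -5/(-61 - 5) = -5/(-66) = -1/66*(-5) = 5/66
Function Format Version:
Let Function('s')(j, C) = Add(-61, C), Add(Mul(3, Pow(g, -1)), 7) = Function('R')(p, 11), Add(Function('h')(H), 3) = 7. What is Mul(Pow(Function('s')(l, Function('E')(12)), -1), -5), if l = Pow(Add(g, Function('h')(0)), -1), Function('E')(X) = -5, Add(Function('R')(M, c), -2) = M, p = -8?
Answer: Rational(5, 66) ≈ 0.075758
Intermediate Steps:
Function('h')(H) = 4 (Function('h')(H) = Add(-3, 7) = 4)
Function('R')(M, c) = Add(2, M)
g = Rational(-3, 13) (g = Mul(3, Pow(Add(-7, Add(2, -8)), -1)) = Mul(3, Pow(Add(-7, -6), -1)) = Mul(3, Pow(-13, -1)) = Mul(3, Rational(-1, 13)) = Rational(-3, 13) ≈ -0.23077)
l = Rational(13, 49) (l = Pow(Add(Rational(-3, 13), 4), -1) = Pow(Rational(49, 13), -1) = Rational(13, 49) ≈ 0.26531)
Mul(Pow(Function('s')(l, Function('E')(12)), -1), -5) = Mul(Pow(Add(-61, -5), -1), -5) = Mul(Pow(-66, -1), -5) = Mul(Rational(-1, 66), -5) = Rational(5, 66)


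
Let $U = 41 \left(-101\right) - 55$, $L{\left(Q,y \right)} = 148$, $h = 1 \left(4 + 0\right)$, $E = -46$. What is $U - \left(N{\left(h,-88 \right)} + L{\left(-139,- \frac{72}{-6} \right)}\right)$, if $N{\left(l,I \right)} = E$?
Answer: $-4298$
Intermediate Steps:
$h = 4$ ($h = 1 \cdot 4 = 4$)
$N{\left(l,I \right)} = -46$
$U = -4196$ ($U = -4141 - 55 = -4196$)
$U - \left(N{\left(h,-88 \right)} + L{\left(-139,- \frac{72}{-6} \right)}\right) = -4196 - \left(-46 + 148\right) = -4196 - 102 = -4298$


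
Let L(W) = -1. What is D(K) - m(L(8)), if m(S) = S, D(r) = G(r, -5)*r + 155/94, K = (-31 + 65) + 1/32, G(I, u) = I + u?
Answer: 47676495/48128 ≈ 990.62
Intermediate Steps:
K = 1089/32 (K = 34 + 1/32 = 1089/32 ≈ 34.031)
D(r) = 155/94 + r*(-5 + r) (D(r) = (r - 5)*r + 155/94 = (-5 + r)*r + 155*(1/94) = r*(-5 + r) + 155/94 = 155/94 + r*(-5 + r))
D(K) - m(L(8)) = (155/94 + 1089*(-5 + 1089/32)/32) - 1*(-1) = (155/94 + (1089/32)*(929/32)) + 1 = (155/94 + 1011681/1024) + 1 = 47628367/48128 + 1 = 47676495/48128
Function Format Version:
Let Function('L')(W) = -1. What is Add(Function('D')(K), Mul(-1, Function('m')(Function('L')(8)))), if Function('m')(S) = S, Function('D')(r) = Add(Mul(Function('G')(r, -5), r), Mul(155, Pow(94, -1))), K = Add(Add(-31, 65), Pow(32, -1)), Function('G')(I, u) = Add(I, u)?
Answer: Rational(47676495, 48128) ≈ 990.62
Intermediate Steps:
K = Rational(1089, 32) (K = Add(34, Rational(1, 32)) = Rational(1089, 32) ≈ 34.031)
Function('D')(r) = Add(Rational(155, 94), Mul(r, Add(-5, r))) (Function('D')(r) = Add(Mul(Add(r, -5), r), Mul(155, Pow(94, -1))) = Add(Mul(Add(-5, r), r), Mul(155, Rational(1, 94))) = Add(Mul(r, Add(-5, r)), Rational(155, 94)) = Add(Rational(155, 94), Mul(r, Add(-5, r))))
Add(Function('D')(K), Mul(-1, Function('m')(Function('L')(8)))) = Add(Add(Rational(155, 94), Mul(Rational(1089, 32), Add(-5, Rational(1089, 32)))), Mul(-1, -1)) = Add(Add(Rational(155, 94), Mul(Rational(1089, 32), Rational(929, 32))), 1) = Add(Add(Rational(155, 94), Rational(1011681, 1024)), 1) = Add(Rational(47628367, 48128), 1) = Rational(47676495, 48128)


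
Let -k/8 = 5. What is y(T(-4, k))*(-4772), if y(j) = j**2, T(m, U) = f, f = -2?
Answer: -19088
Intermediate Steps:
k = -40 (k = -8*5 = -40)
T(m, U) = -2
y(T(-4, k))*(-4772) = (-2)**2*(-4772) = 4*(-4772) = -19088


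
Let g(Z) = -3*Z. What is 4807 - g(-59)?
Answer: 4630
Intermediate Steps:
4807 - g(-59) = 4807 - (-3)*(-59) = 4807 - 1*177 = 4807 - 177 = 4630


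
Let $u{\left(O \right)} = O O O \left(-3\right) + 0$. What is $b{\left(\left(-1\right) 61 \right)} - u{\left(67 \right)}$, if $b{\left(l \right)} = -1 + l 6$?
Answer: $901922$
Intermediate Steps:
$u{\left(O \right)} = - 3 O^{3}$ ($u{\left(O \right)} = O^{2} O \left(-3\right) + 0 = O^{3} \left(-3\right) + 0 = - 3 O^{3} + 0 = - 3 O^{3}$)
$b{\left(l \right)} = -1 + 6 l$
$b{\left(\left(-1\right) 61 \right)} - u{\left(67 \right)} = \left(-1 + 6 \left(\left(-1\right) 61\right)\right) - - 3 \cdot 67^{3} = \left(-1 + 6 \left(-61\right)\right) - \left(-3\right) 300763 = \left(-1 - 366\right) - -902289 = -367 + 902289 = 901922$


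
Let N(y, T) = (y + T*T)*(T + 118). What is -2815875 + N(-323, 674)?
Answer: 356714901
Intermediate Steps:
N(y, T) = (118 + T)*(y + T**2) (N(y, T) = (y + T**2)*(118 + T) = (118 + T)*(y + T**2))
-2815875 + N(-323, 674) = -2815875 + (674**3 + 118*(-323) + 118*674**2 + 674*(-323)) = -2815875 + (306182024 - 38114 + 118*454276 - 217702) = -2815875 + (306182024 - 38114 + 53604568 - 217702) = -2815875 + 359530776 = 356714901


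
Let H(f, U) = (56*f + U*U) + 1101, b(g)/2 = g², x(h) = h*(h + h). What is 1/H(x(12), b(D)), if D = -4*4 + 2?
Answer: 1/170893 ≈ 5.8516e-6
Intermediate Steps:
x(h) = 2*h² (x(h) = h*(2*h) = 2*h²)
D = -14 (D = -16 + 2 = -14)
b(g) = 2*g²
H(f, U) = 1101 + U² + 56*f (H(f, U) = (56*f + U²) + 1101 = (U² + 56*f) + 1101 = 1101 + U² + 56*f)
1/H(x(12), b(D)) = 1/(1101 + (2*(-14)²)² + 56*(2*12²)) = 1/(1101 + (2*196)² + 56*(2*144)) = 1/(1101 + 392² + 56*288) = 1/(1101 + 153664 + 16128) = 1/170893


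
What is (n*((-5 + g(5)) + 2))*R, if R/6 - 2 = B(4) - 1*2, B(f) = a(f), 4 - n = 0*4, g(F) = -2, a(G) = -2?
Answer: 240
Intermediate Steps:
n = 4 (n = 4 - 0*4 = 4 - 1*0 = 4 + 0 = 4)
B(f) = -2
R = -12 (R = 12 + 6*(-2 - 1*2) = 12 + 6*(-2 - 2) = 12 + 6*(-4) = 12 - 24 = -12)
(n*((-5 + g(5)) + 2))*R = (4*((-5 - 2) + 2))*(-12) = (4*(-7 + 2))*(-12) = (4*(-5))*(-12) = -20*(-12) = 240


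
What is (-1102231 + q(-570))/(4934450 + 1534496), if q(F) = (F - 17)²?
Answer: -378831/3234473 ≈ -0.11712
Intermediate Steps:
q(F) = (-17 + F)²
(-1102231 + q(-570))/(4934450 + 1534496) = (-1102231 + (-17 - 570)²)/(4934450 + 1534496) = (-1102231 + (-587)²)/6468946 = (-1102231 + 344569)*(1/6468946) = -757662*1/6468946 = -378831/3234473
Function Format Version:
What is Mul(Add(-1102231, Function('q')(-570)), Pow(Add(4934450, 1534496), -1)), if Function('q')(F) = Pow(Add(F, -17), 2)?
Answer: Rational(-378831, 3234473) ≈ -0.11712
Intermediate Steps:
Function('q')(F) = Pow(Add(-17, F), 2)
Mul(Add(-1102231, Function('q')(-570)), Pow(Add(4934450, 1534496), -1)) = Mul(Add(-1102231, Pow(Add(-17, -570), 2)), Pow(Add(4934450, 1534496), -1)) = Mul(Add(-1102231, Pow(-587, 2)), Pow(6468946, -1)) = Mul(Add(-1102231, 344569), Rational(1, 6468946)) = Mul(-757662, Rational(1, 6468946)) = Rational(-378831, 3234473)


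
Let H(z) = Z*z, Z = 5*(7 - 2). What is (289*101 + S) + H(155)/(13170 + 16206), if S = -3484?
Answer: 755113955/29376 ≈ 25705.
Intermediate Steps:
Z = 25 (Z = 5*5 = 25)
H(z) = 25*z
(289*101 + S) + H(155)/(13170 + 16206) = (289*101 - 3484) + (25*155)/(13170 + 16206) = (29189 - 3484) + 3875/29376 = 25705 + 3875*(1/29376) = 25705 + 3875/29376 = 755113955/29376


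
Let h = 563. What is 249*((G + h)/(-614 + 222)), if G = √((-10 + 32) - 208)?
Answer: -140187/392 - 249*I*√186/392 ≈ -357.62 - 8.663*I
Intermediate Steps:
G = I*√186 (G = √(22 - 208) = √(-186) = I*√186 ≈ 13.638*I)
249*((G + h)/(-614 + 222)) = 249*((I*√186 + 563)/(-614 + 222)) = 249*((563 + I*√186)/(-392)) = 249*((563 + I*√186)*(-1/392)) = 249*(-563/392 - I*√186/392) = -140187/392 - 249*I*√186/392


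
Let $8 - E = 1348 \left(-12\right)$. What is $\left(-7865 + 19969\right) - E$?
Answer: $-4080$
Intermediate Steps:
$E = 16184$ ($E = 8 - 1348 \left(-12\right) = 8 - -16176 = 8 + 16176 = 16184$)
$\left(-7865 + 19969\right) - E = \left(-7865 + 19969\right) - 16184 = 12104 - 16184 = -4080$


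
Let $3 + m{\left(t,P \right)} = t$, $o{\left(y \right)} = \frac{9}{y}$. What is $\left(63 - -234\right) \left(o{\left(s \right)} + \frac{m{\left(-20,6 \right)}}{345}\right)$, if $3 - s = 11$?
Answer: $- \frac{14157}{40} \approx -353.92$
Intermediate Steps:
$s = -8$ ($s = 3 - 11 = -8$)
$m{\left(t,P \right)} = -3 + t$
$\left(63 - -234\right) \left(o{\left(s \right)} + \frac{m{\left(-20,6 \right)}}{345}\right) = \left(63 - -234\right) \left(\frac{9}{-8} + \frac{-3 - 20}{345}\right) = \left(63 + 234\right) \left(9 \left(- \frac{1}{8}\right) - \frac{1}{15}\right) = 297 \left(- \frac{9}{8} - \frac{1}{15}\right) = 297 \left(- \frac{143}{120}\right) = - \frac{14157}{40}$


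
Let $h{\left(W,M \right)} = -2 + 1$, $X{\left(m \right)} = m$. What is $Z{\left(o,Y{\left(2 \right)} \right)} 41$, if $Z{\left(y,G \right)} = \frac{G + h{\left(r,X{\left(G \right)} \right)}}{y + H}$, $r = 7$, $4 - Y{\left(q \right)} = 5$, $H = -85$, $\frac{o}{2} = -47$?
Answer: $\frac{82}{179} \approx 0.4581$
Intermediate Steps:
$o = -94$ ($o = 2 \left(-47\right) = -94$)
$Y{\left(q \right)} = -1$ ($Y{\left(q \right)} = 4 - 5 = -1$)
$h{\left(W,M \right)} = -1$
$Z{\left(y,G \right)} = \frac{-1 + G}{-85 + y}$ ($Z{\left(y,G \right)} = \frac{G - 1}{y - 85} = \frac{-1 + G}{-85 + y}$)
$Z{\left(o,Y{\left(2 \right)} \right)} 41 = \frac{-1 - 1}{-85 - 94} \cdot 41 = \frac{1}{-179} \left(-2\right) 41 = \left(- \frac{1}{179}\right) \left(-2\right) 41 = \frac{2}{179} \cdot 41 = \frac{82}{179}$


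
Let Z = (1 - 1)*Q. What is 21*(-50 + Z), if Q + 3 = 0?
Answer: -1050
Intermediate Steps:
Q = -3 (Q = -3 + 0 = -3)
Z = 0 (Z = (1 - 1)*(-3) = 0*(-3) = 0)
21*(-50 + Z) = 21*(-50 + 0) = 21*(-50) = -1050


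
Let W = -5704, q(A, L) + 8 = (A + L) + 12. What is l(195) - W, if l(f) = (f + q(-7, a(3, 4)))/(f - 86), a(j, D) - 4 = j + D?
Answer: 621939/109 ≈ 5705.9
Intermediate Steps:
a(j, D) = 4 + D + j (a(j, D) = 4 + (j + D) = 4 + (D + j) = 4 + D + j)
q(A, L) = 4 + A + L (q(A, L) = -8 + ((A + L) + 12) = -8 + (12 + A + L) = 4 + A + L)
l(f) = (8 + f)/(-86 + f) (l(f) = (f + (4 - 7 + (4 + 4 + 3)))/(f - 86) = (f + (4 - 7 + 11))/(-86 + f) = (f + 8)/(-86 + f) = (8 + f)/(-86 + f))
l(195) - W = (8 + 195)/(-86 + 195) - 1*(-5704) = 203/109 + 5704 = 621939/109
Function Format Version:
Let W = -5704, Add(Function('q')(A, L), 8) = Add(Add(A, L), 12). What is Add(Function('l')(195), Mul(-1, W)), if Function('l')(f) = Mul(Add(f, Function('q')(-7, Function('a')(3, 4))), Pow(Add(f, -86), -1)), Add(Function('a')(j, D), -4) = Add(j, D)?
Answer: Rational(621939, 109) ≈ 5705.9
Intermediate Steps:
Function('a')(j, D) = Add(4, D, j) (Function('a')(j, D) = Add(4, Add(j, D)) = Add(4, Add(D, j)) = Add(4, D, j))
Function('q')(A, L) = Add(4, A, L) (Function('q')(A, L) = Add(-8, Add(Add(A, L), 12)) = Add(-8, Add(12, A, L)) = Add(4, A, L))
Function('l')(f) = Mul(Pow(Add(-86, f), -1), Add(8, f)) (Function('l')(f) = Mul(Add(f, Add(4, -7, Add(4, 4, 3))), Pow(Add(f, -86), -1)) = Mul(Add(f, Add(4, -7, 11)), Pow(Add(-86, f), -1)) = Mul(Add(f, 8), Pow(Add(-86, f), -1)) = Mul(Add(8, f), Pow(Add(-86, f), -1)) = Mul(Pow(Add(-86, f), -1), Add(8, f)))
Add(Function('l')(195), Mul(-1, W)) = Add(Mul(Pow(Add(-86, 195), -1), Add(8, 195)), Mul(-1, -5704)) = Add(Mul(Pow(109, -1), 203), 5704) = Add(Mul(Rational(1, 109), 203), 5704) = Add(Rational(203, 109), 5704) = Rational(621939, 109)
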